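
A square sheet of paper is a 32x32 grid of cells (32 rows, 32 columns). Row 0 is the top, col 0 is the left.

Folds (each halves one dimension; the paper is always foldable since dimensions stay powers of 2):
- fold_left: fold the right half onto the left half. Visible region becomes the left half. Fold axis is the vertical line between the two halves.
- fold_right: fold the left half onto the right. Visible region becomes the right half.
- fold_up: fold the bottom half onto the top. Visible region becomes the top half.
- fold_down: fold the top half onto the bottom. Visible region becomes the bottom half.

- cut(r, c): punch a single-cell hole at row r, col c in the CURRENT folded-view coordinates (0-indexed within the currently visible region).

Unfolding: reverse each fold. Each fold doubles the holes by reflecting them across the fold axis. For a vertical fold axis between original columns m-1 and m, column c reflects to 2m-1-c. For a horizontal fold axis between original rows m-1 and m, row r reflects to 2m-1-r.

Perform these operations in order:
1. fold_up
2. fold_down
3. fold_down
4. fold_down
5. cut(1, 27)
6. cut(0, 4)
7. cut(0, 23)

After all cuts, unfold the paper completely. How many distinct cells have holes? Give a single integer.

Answer: 48

Derivation:
Op 1 fold_up: fold axis h@16; visible region now rows[0,16) x cols[0,32) = 16x32
Op 2 fold_down: fold axis h@8; visible region now rows[8,16) x cols[0,32) = 8x32
Op 3 fold_down: fold axis h@12; visible region now rows[12,16) x cols[0,32) = 4x32
Op 4 fold_down: fold axis h@14; visible region now rows[14,16) x cols[0,32) = 2x32
Op 5 cut(1, 27): punch at orig (15,27); cuts so far [(15, 27)]; region rows[14,16) x cols[0,32) = 2x32
Op 6 cut(0, 4): punch at orig (14,4); cuts so far [(14, 4), (15, 27)]; region rows[14,16) x cols[0,32) = 2x32
Op 7 cut(0, 23): punch at orig (14,23); cuts so far [(14, 4), (14, 23), (15, 27)]; region rows[14,16) x cols[0,32) = 2x32
Unfold 1 (reflect across h@14): 6 holes -> [(12, 27), (13, 4), (13, 23), (14, 4), (14, 23), (15, 27)]
Unfold 2 (reflect across h@12): 12 holes -> [(8, 27), (9, 4), (9, 23), (10, 4), (10, 23), (11, 27), (12, 27), (13, 4), (13, 23), (14, 4), (14, 23), (15, 27)]
Unfold 3 (reflect across h@8): 24 holes -> [(0, 27), (1, 4), (1, 23), (2, 4), (2, 23), (3, 27), (4, 27), (5, 4), (5, 23), (6, 4), (6, 23), (7, 27), (8, 27), (9, 4), (9, 23), (10, 4), (10, 23), (11, 27), (12, 27), (13, 4), (13, 23), (14, 4), (14, 23), (15, 27)]
Unfold 4 (reflect across h@16): 48 holes -> [(0, 27), (1, 4), (1, 23), (2, 4), (2, 23), (3, 27), (4, 27), (5, 4), (5, 23), (6, 4), (6, 23), (7, 27), (8, 27), (9, 4), (9, 23), (10, 4), (10, 23), (11, 27), (12, 27), (13, 4), (13, 23), (14, 4), (14, 23), (15, 27), (16, 27), (17, 4), (17, 23), (18, 4), (18, 23), (19, 27), (20, 27), (21, 4), (21, 23), (22, 4), (22, 23), (23, 27), (24, 27), (25, 4), (25, 23), (26, 4), (26, 23), (27, 27), (28, 27), (29, 4), (29, 23), (30, 4), (30, 23), (31, 27)]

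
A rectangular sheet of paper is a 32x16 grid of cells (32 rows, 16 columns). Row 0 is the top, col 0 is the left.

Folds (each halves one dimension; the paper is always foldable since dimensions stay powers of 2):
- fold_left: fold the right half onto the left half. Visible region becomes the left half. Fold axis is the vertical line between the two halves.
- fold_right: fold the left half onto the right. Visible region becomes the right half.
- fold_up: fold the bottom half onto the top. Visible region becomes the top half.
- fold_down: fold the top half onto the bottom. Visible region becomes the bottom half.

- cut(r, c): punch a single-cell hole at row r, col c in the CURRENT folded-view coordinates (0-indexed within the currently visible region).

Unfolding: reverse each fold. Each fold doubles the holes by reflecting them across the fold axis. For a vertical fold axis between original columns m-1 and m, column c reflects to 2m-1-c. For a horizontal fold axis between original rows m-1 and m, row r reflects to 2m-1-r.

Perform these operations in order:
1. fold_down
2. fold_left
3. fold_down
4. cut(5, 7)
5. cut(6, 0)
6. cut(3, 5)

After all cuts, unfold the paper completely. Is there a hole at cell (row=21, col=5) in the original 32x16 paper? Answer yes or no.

Answer: no

Derivation:
Op 1 fold_down: fold axis h@16; visible region now rows[16,32) x cols[0,16) = 16x16
Op 2 fold_left: fold axis v@8; visible region now rows[16,32) x cols[0,8) = 16x8
Op 3 fold_down: fold axis h@24; visible region now rows[24,32) x cols[0,8) = 8x8
Op 4 cut(5, 7): punch at orig (29,7); cuts so far [(29, 7)]; region rows[24,32) x cols[0,8) = 8x8
Op 5 cut(6, 0): punch at orig (30,0); cuts so far [(29, 7), (30, 0)]; region rows[24,32) x cols[0,8) = 8x8
Op 6 cut(3, 5): punch at orig (27,5); cuts so far [(27, 5), (29, 7), (30, 0)]; region rows[24,32) x cols[0,8) = 8x8
Unfold 1 (reflect across h@24): 6 holes -> [(17, 0), (18, 7), (20, 5), (27, 5), (29, 7), (30, 0)]
Unfold 2 (reflect across v@8): 12 holes -> [(17, 0), (17, 15), (18, 7), (18, 8), (20, 5), (20, 10), (27, 5), (27, 10), (29, 7), (29, 8), (30, 0), (30, 15)]
Unfold 3 (reflect across h@16): 24 holes -> [(1, 0), (1, 15), (2, 7), (2, 8), (4, 5), (4, 10), (11, 5), (11, 10), (13, 7), (13, 8), (14, 0), (14, 15), (17, 0), (17, 15), (18, 7), (18, 8), (20, 5), (20, 10), (27, 5), (27, 10), (29, 7), (29, 8), (30, 0), (30, 15)]
Holes: [(1, 0), (1, 15), (2, 7), (2, 8), (4, 5), (4, 10), (11, 5), (11, 10), (13, 7), (13, 8), (14, 0), (14, 15), (17, 0), (17, 15), (18, 7), (18, 8), (20, 5), (20, 10), (27, 5), (27, 10), (29, 7), (29, 8), (30, 0), (30, 15)]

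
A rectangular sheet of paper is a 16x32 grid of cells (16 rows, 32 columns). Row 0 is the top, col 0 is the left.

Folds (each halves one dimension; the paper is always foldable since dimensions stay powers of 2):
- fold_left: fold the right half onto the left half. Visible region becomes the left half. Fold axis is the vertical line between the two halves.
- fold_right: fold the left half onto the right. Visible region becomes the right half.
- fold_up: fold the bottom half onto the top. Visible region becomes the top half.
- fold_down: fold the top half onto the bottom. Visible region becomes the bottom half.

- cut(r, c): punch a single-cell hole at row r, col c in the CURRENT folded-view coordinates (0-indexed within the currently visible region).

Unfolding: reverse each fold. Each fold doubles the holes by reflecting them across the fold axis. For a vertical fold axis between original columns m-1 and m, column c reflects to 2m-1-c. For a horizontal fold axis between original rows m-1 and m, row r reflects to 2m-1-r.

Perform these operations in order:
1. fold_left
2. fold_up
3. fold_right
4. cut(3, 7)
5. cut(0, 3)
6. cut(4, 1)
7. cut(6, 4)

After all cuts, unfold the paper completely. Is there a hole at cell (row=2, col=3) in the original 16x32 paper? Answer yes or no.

Answer: no

Derivation:
Op 1 fold_left: fold axis v@16; visible region now rows[0,16) x cols[0,16) = 16x16
Op 2 fold_up: fold axis h@8; visible region now rows[0,8) x cols[0,16) = 8x16
Op 3 fold_right: fold axis v@8; visible region now rows[0,8) x cols[8,16) = 8x8
Op 4 cut(3, 7): punch at orig (3,15); cuts so far [(3, 15)]; region rows[0,8) x cols[8,16) = 8x8
Op 5 cut(0, 3): punch at orig (0,11); cuts so far [(0, 11), (3, 15)]; region rows[0,8) x cols[8,16) = 8x8
Op 6 cut(4, 1): punch at orig (4,9); cuts so far [(0, 11), (3, 15), (4, 9)]; region rows[0,8) x cols[8,16) = 8x8
Op 7 cut(6, 4): punch at orig (6,12); cuts so far [(0, 11), (3, 15), (4, 9), (6, 12)]; region rows[0,8) x cols[8,16) = 8x8
Unfold 1 (reflect across v@8): 8 holes -> [(0, 4), (0, 11), (3, 0), (3, 15), (4, 6), (4, 9), (6, 3), (6, 12)]
Unfold 2 (reflect across h@8): 16 holes -> [(0, 4), (0, 11), (3, 0), (3, 15), (4, 6), (4, 9), (6, 3), (6, 12), (9, 3), (9, 12), (11, 6), (11, 9), (12, 0), (12, 15), (15, 4), (15, 11)]
Unfold 3 (reflect across v@16): 32 holes -> [(0, 4), (0, 11), (0, 20), (0, 27), (3, 0), (3, 15), (3, 16), (3, 31), (4, 6), (4, 9), (4, 22), (4, 25), (6, 3), (6, 12), (6, 19), (6, 28), (9, 3), (9, 12), (9, 19), (9, 28), (11, 6), (11, 9), (11, 22), (11, 25), (12, 0), (12, 15), (12, 16), (12, 31), (15, 4), (15, 11), (15, 20), (15, 27)]
Holes: [(0, 4), (0, 11), (0, 20), (0, 27), (3, 0), (3, 15), (3, 16), (3, 31), (4, 6), (4, 9), (4, 22), (4, 25), (6, 3), (6, 12), (6, 19), (6, 28), (9, 3), (9, 12), (9, 19), (9, 28), (11, 6), (11, 9), (11, 22), (11, 25), (12, 0), (12, 15), (12, 16), (12, 31), (15, 4), (15, 11), (15, 20), (15, 27)]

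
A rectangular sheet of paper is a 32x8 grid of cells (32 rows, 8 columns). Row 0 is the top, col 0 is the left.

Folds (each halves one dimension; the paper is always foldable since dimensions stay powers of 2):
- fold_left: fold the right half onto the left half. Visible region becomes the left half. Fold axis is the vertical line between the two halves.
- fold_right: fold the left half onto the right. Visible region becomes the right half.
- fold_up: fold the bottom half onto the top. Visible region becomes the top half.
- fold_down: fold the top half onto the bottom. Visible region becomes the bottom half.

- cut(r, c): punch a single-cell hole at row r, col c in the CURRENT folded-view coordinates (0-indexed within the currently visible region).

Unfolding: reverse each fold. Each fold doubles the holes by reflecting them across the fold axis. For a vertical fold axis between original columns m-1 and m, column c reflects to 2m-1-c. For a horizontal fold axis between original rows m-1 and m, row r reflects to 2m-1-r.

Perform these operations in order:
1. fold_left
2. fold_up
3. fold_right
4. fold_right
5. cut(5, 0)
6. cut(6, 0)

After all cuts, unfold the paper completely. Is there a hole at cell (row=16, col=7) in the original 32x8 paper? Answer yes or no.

Op 1 fold_left: fold axis v@4; visible region now rows[0,32) x cols[0,4) = 32x4
Op 2 fold_up: fold axis h@16; visible region now rows[0,16) x cols[0,4) = 16x4
Op 3 fold_right: fold axis v@2; visible region now rows[0,16) x cols[2,4) = 16x2
Op 4 fold_right: fold axis v@3; visible region now rows[0,16) x cols[3,4) = 16x1
Op 5 cut(5, 0): punch at orig (5,3); cuts so far [(5, 3)]; region rows[0,16) x cols[3,4) = 16x1
Op 6 cut(6, 0): punch at orig (6,3); cuts so far [(5, 3), (6, 3)]; region rows[0,16) x cols[3,4) = 16x1
Unfold 1 (reflect across v@3): 4 holes -> [(5, 2), (5, 3), (6, 2), (6, 3)]
Unfold 2 (reflect across v@2): 8 holes -> [(5, 0), (5, 1), (5, 2), (5, 3), (6, 0), (6, 1), (6, 2), (6, 3)]
Unfold 3 (reflect across h@16): 16 holes -> [(5, 0), (5, 1), (5, 2), (5, 3), (6, 0), (6, 1), (6, 2), (6, 3), (25, 0), (25, 1), (25, 2), (25, 3), (26, 0), (26, 1), (26, 2), (26, 3)]
Unfold 4 (reflect across v@4): 32 holes -> [(5, 0), (5, 1), (5, 2), (5, 3), (5, 4), (5, 5), (5, 6), (5, 7), (6, 0), (6, 1), (6, 2), (6, 3), (6, 4), (6, 5), (6, 6), (6, 7), (25, 0), (25, 1), (25, 2), (25, 3), (25, 4), (25, 5), (25, 6), (25, 7), (26, 0), (26, 1), (26, 2), (26, 3), (26, 4), (26, 5), (26, 6), (26, 7)]
Holes: [(5, 0), (5, 1), (5, 2), (5, 3), (5, 4), (5, 5), (5, 6), (5, 7), (6, 0), (6, 1), (6, 2), (6, 3), (6, 4), (6, 5), (6, 6), (6, 7), (25, 0), (25, 1), (25, 2), (25, 3), (25, 4), (25, 5), (25, 6), (25, 7), (26, 0), (26, 1), (26, 2), (26, 3), (26, 4), (26, 5), (26, 6), (26, 7)]

Answer: no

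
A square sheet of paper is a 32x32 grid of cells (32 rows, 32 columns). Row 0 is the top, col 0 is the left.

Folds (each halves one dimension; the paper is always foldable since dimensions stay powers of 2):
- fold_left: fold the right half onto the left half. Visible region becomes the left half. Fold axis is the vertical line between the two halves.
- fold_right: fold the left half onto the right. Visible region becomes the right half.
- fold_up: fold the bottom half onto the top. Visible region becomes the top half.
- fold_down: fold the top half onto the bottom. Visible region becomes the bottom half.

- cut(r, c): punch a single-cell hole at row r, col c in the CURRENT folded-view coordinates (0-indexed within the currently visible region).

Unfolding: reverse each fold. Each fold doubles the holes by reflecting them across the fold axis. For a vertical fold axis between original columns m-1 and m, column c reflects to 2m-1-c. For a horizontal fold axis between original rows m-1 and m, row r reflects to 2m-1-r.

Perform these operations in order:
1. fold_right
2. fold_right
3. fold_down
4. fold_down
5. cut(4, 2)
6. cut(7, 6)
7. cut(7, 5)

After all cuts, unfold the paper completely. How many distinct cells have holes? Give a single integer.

Answer: 48

Derivation:
Op 1 fold_right: fold axis v@16; visible region now rows[0,32) x cols[16,32) = 32x16
Op 2 fold_right: fold axis v@24; visible region now rows[0,32) x cols[24,32) = 32x8
Op 3 fold_down: fold axis h@16; visible region now rows[16,32) x cols[24,32) = 16x8
Op 4 fold_down: fold axis h@24; visible region now rows[24,32) x cols[24,32) = 8x8
Op 5 cut(4, 2): punch at orig (28,26); cuts so far [(28, 26)]; region rows[24,32) x cols[24,32) = 8x8
Op 6 cut(7, 6): punch at orig (31,30); cuts so far [(28, 26), (31, 30)]; region rows[24,32) x cols[24,32) = 8x8
Op 7 cut(7, 5): punch at orig (31,29); cuts so far [(28, 26), (31, 29), (31, 30)]; region rows[24,32) x cols[24,32) = 8x8
Unfold 1 (reflect across h@24): 6 holes -> [(16, 29), (16, 30), (19, 26), (28, 26), (31, 29), (31, 30)]
Unfold 2 (reflect across h@16): 12 holes -> [(0, 29), (0, 30), (3, 26), (12, 26), (15, 29), (15, 30), (16, 29), (16, 30), (19, 26), (28, 26), (31, 29), (31, 30)]
Unfold 3 (reflect across v@24): 24 holes -> [(0, 17), (0, 18), (0, 29), (0, 30), (3, 21), (3, 26), (12, 21), (12, 26), (15, 17), (15, 18), (15, 29), (15, 30), (16, 17), (16, 18), (16, 29), (16, 30), (19, 21), (19, 26), (28, 21), (28, 26), (31, 17), (31, 18), (31, 29), (31, 30)]
Unfold 4 (reflect across v@16): 48 holes -> [(0, 1), (0, 2), (0, 13), (0, 14), (0, 17), (0, 18), (0, 29), (0, 30), (3, 5), (3, 10), (3, 21), (3, 26), (12, 5), (12, 10), (12, 21), (12, 26), (15, 1), (15, 2), (15, 13), (15, 14), (15, 17), (15, 18), (15, 29), (15, 30), (16, 1), (16, 2), (16, 13), (16, 14), (16, 17), (16, 18), (16, 29), (16, 30), (19, 5), (19, 10), (19, 21), (19, 26), (28, 5), (28, 10), (28, 21), (28, 26), (31, 1), (31, 2), (31, 13), (31, 14), (31, 17), (31, 18), (31, 29), (31, 30)]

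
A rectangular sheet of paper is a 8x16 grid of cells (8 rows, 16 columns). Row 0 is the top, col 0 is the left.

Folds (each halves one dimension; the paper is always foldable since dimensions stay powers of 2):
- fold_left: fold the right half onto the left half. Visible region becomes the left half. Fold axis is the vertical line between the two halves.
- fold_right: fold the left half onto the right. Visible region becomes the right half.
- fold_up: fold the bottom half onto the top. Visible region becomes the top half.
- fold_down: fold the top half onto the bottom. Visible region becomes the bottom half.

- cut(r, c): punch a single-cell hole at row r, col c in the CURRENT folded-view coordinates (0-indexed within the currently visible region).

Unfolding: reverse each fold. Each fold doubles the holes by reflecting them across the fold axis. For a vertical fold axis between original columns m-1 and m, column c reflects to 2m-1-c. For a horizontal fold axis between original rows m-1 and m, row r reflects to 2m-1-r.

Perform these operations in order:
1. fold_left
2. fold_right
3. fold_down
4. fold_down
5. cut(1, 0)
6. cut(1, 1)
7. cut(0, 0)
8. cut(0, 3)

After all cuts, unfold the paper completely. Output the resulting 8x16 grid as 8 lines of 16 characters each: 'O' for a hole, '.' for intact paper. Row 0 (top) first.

Answer: ..OOOO....OOOO..
O..OO..OO..OO..O
O..OO..OO..OO..O
..OOOO....OOOO..
..OOOO....OOOO..
O..OO..OO..OO..O
O..OO..OO..OO..O
..OOOO....OOOO..

Derivation:
Op 1 fold_left: fold axis v@8; visible region now rows[0,8) x cols[0,8) = 8x8
Op 2 fold_right: fold axis v@4; visible region now rows[0,8) x cols[4,8) = 8x4
Op 3 fold_down: fold axis h@4; visible region now rows[4,8) x cols[4,8) = 4x4
Op 4 fold_down: fold axis h@6; visible region now rows[6,8) x cols[4,8) = 2x4
Op 5 cut(1, 0): punch at orig (7,4); cuts so far [(7, 4)]; region rows[6,8) x cols[4,8) = 2x4
Op 6 cut(1, 1): punch at orig (7,5); cuts so far [(7, 4), (7, 5)]; region rows[6,8) x cols[4,8) = 2x4
Op 7 cut(0, 0): punch at orig (6,4); cuts so far [(6, 4), (7, 4), (7, 5)]; region rows[6,8) x cols[4,8) = 2x4
Op 8 cut(0, 3): punch at orig (6,7); cuts so far [(6, 4), (6, 7), (7, 4), (7, 5)]; region rows[6,8) x cols[4,8) = 2x4
Unfold 1 (reflect across h@6): 8 holes -> [(4, 4), (4, 5), (5, 4), (5, 7), (6, 4), (6, 7), (7, 4), (7, 5)]
Unfold 2 (reflect across h@4): 16 holes -> [(0, 4), (0, 5), (1, 4), (1, 7), (2, 4), (2, 7), (3, 4), (3, 5), (4, 4), (4, 5), (5, 4), (5, 7), (6, 4), (6, 7), (7, 4), (7, 5)]
Unfold 3 (reflect across v@4): 32 holes -> [(0, 2), (0, 3), (0, 4), (0, 5), (1, 0), (1, 3), (1, 4), (1, 7), (2, 0), (2, 3), (2, 4), (2, 7), (3, 2), (3, 3), (3, 4), (3, 5), (4, 2), (4, 3), (4, 4), (4, 5), (5, 0), (5, 3), (5, 4), (5, 7), (6, 0), (6, 3), (6, 4), (6, 7), (7, 2), (7, 3), (7, 4), (7, 5)]
Unfold 4 (reflect across v@8): 64 holes -> [(0, 2), (0, 3), (0, 4), (0, 5), (0, 10), (0, 11), (0, 12), (0, 13), (1, 0), (1, 3), (1, 4), (1, 7), (1, 8), (1, 11), (1, 12), (1, 15), (2, 0), (2, 3), (2, 4), (2, 7), (2, 8), (2, 11), (2, 12), (2, 15), (3, 2), (3, 3), (3, 4), (3, 5), (3, 10), (3, 11), (3, 12), (3, 13), (4, 2), (4, 3), (4, 4), (4, 5), (4, 10), (4, 11), (4, 12), (4, 13), (5, 0), (5, 3), (5, 4), (5, 7), (5, 8), (5, 11), (5, 12), (5, 15), (6, 0), (6, 3), (6, 4), (6, 7), (6, 8), (6, 11), (6, 12), (6, 15), (7, 2), (7, 3), (7, 4), (7, 5), (7, 10), (7, 11), (7, 12), (7, 13)]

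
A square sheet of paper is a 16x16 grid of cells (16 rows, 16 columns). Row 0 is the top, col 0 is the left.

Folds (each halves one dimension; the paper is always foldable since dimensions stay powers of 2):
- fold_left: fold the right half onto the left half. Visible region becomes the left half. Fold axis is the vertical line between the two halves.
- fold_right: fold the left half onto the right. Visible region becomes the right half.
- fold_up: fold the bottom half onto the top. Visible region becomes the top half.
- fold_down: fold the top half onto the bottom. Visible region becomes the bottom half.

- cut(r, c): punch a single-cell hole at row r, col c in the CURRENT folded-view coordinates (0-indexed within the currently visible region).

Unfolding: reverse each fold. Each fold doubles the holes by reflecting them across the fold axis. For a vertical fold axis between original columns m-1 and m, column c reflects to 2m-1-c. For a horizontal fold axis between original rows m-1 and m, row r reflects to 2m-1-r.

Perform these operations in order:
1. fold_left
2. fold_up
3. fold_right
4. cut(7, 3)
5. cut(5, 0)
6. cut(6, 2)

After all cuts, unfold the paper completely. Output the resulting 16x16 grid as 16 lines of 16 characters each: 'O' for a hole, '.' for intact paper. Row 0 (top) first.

Answer: ................
................
................
................
................
...OO......OO...
.O....O..O....O.
O......OO......O
O......OO......O
.O....O..O....O.
...OO......OO...
................
................
................
................
................

Derivation:
Op 1 fold_left: fold axis v@8; visible region now rows[0,16) x cols[0,8) = 16x8
Op 2 fold_up: fold axis h@8; visible region now rows[0,8) x cols[0,8) = 8x8
Op 3 fold_right: fold axis v@4; visible region now rows[0,8) x cols[4,8) = 8x4
Op 4 cut(7, 3): punch at orig (7,7); cuts so far [(7, 7)]; region rows[0,8) x cols[4,8) = 8x4
Op 5 cut(5, 0): punch at orig (5,4); cuts so far [(5, 4), (7, 7)]; region rows[0,8) x cols[4,8) = 8x4
Op 6 cut(6, 2): punch at orig (6,6); cuts so far [(5, 4), (6, 6), (7, 7)]; region rows[0,8) x cols[4,8) = 8x4
Unfold 1 (reflect across v@4): 6 holes -> [(5, 3), (5, 4), (6, 1), (6, 6), (7, 0), (7, 7)]
Unfold 2 (reflect across h@8): 12 holes -> [(5, 3), (5, 4), (6, 1), (6, 6), (7, 0), (7, 7), (8, 0), (8, 7), (9, 1), (9, 6), (10, 3), (10, 4)]
Unfold 3 (reflect across v@8): 24 holes -> [(5, 3), (5, 4), (5, 11), (5, 12), (6, 1), (6, 6), (6, 9), (6, 14), (7, 0), (7, 7), (7, 8), (7, 15), (8, 0), (8, 7), (8, 8), (8, 15), (9, 1), (9, 6), (9, 9), (9, 14), (10, 3), (10, 4), (10, 11), (10, 12)]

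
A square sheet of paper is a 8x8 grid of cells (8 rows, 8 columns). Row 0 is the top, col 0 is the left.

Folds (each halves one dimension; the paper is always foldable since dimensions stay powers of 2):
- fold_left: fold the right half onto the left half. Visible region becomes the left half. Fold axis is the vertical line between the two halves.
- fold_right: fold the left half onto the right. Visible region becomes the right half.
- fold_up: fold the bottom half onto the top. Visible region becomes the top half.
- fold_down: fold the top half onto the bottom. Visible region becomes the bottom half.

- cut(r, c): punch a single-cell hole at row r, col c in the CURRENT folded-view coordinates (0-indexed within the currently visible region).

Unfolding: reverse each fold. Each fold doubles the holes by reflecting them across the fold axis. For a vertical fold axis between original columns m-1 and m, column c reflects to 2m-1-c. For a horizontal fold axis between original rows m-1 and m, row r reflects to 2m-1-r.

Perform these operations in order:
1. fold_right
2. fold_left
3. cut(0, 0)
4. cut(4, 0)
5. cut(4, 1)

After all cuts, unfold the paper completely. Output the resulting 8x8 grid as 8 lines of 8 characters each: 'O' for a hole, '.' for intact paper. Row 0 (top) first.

Answer: O..OO..O
........
........
........
OOOOOOOO
........
........
........

Derivation:
Op 1 fold_right: fold axis v@4; visible region now rows[0,8) x cols[4,8) = 8x4
Op 2 fold_left: fold axis v@6; visible region now rows[0,8) x cols[4,6) = 8x2
Op 3 cut(0, 0): punch at orig (0,4); cuts so far [(0, 4)]; region rows[0,8) x cols[4,6) = 8x2
Op 4 cut(4, 0): punch at orig (4,4); cuts so far [(0, 4), (4, 4)]; region rows[0,8) x cols[4,6) = 8x2
Op 5 cut(4, 1): punch at orig (4,5); cuts so far [(0, 4), (4, 4), (4, 5)]; region rows[0,8) x cols[4,6) = 8x2
Unfold 1 (reflect across v@6): 6 holes -> [(0, 4), (0, 7), (4, 4), (4, 5), (4, 6), (4, 7)]
Unfold 2 (reflect across v@4): 12 holes -> [(0, 0), (0, 3), (0, 4), (0, 7), (4, 0), (4, 1), (4, 2), (4, 3), (4, 4), (4, 5), (4, 6), (4, 7)]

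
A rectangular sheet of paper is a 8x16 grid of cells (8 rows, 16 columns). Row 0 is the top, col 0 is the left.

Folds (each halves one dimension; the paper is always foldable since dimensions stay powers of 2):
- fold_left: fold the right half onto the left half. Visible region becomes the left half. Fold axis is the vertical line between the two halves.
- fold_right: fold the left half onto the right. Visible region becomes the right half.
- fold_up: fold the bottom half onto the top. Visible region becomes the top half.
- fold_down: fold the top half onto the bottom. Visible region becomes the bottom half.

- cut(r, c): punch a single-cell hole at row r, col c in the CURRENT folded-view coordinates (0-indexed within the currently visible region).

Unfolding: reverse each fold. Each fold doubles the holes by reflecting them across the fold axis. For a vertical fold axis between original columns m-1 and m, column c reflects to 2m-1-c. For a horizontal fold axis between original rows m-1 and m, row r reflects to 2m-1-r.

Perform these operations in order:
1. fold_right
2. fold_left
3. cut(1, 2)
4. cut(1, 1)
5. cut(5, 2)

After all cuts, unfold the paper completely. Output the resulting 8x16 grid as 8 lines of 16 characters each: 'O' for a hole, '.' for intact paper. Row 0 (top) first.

Answer: ................
.OO..OO..OO..OO.
................
................
................
..O..O....O..O..
................
................

Derivation:
Op 1 fold_right: fold axis v@8; visible region now rows[0,8) x cols[8,16) = 8x8
Op 2 fold_left: fold axis v@12; visible region now rows[0,8) x cols[8,12) = 8x4
Op 3 cut(1, 2): punch at orig (1,10); cuts so far [(1, 10)]; region rows[0,8) x cols[8,12) = 8x4
Op 4 cut(1, 1): punch at orig (1,9); cuts so far [(1, 9), (1, 10)]; region rows[0,8) x cols[8,12) = 8x4
Op 5 cut(5, 2): punch at orig (5,10); cuts so far [(1, 9), (1, 10), (5, 10)]; region rows[0,8) x cols[8,12) = 8x4
Unfold 1 (reflect across v@12): 6 holes -> [(1, 9), (1, 10), (1, 13), (1, 14), (5, 10), (5, 13)]
Unfold 2 (reflect across v@8): 12 holes -> [(1, 1), (1, 2), (1, 5), (1, 6), (1, 9), (1, 10), (1, 13), (1, 14), (5, 2), (5, 5), (5, 10), (5, 13)]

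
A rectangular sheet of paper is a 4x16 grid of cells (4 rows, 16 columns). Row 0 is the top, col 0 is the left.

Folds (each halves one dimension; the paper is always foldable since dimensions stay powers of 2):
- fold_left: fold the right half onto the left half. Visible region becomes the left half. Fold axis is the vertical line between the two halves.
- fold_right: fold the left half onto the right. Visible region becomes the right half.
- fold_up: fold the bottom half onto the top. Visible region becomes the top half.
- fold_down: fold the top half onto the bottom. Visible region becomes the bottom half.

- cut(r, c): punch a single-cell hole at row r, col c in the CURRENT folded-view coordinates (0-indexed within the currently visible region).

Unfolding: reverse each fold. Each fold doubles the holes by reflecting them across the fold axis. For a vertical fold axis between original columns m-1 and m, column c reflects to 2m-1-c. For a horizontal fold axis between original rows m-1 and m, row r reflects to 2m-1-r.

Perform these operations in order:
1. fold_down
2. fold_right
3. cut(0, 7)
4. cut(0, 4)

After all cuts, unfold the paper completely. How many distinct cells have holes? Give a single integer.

Op 1 fold_down: fold axis h@2; visible region now rows[2,4) x cols[0,16) = 2x16
Op 2 fold_right: fold axis v@8; visible region now rows[2,4) x cols[8,16) = 2x8
Op 3 cut(0, 7): punch at orig (2,15); cuts so far [(2, 15)]; region rows[2,4) x cols[8,16) = 2x8
Op 4 cut(0, 4): punch at orig (2,12); cuts so far [(2, 12), (2, 15)]; region rows[2,4) x cols[8,16) = 2x8
Unfold 1 (reflect across v@8): 4 holes -> [(2, 0), (2, 3), (2, 12), (2, 15)]
Unfold 2 (reflect across h@2): 8 holes -> [(1, 0), (1, 3), (1, 12), (1, 15), (2, 0), (2, 3), (2, 12), (2, 15)]

Answer: 8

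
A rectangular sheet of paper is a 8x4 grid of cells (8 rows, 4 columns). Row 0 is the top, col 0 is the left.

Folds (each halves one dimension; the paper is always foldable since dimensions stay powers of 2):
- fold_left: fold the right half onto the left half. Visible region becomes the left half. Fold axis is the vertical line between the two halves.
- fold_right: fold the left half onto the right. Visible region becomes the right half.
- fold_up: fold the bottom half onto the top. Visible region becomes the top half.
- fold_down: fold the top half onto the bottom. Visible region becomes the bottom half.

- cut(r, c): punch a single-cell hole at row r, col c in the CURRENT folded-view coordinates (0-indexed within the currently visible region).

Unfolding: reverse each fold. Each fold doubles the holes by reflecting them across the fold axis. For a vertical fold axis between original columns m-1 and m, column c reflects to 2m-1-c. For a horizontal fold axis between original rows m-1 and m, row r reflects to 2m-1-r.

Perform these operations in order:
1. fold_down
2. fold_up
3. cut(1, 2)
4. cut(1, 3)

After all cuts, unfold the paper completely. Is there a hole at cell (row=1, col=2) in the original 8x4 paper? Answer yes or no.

Answer: yes

Derivation:
Op 1 fold_down: fold axis h@4; visible region now rows[4,8) x cols[0,4) = 4x4
Op 2 fold_up: fold axis h@6; visible region now rows[4,6) x cols[0,4) = 2x4
Op 3 cut(1, 2): punch at orig (5,2); cuts so far [(5, 2)]; region rows[4,6) x cols[0,4) = 2x4
Op 4 cut(1, 3): punch at orig (5,3); cuts so far [(5, 2), (5, 3)]; region rows[4,6) x cols[0,4) = 2x4
Unfold 1 (reflect across h@6): 4 holes -> [(5, 2), (5, 3), (6, 2), (6, 3)]
Unfold 2 (reflect across h@4): 8 holes -> [(1, 2), (1, 3), (2, 2), (2, 3), (5, 2), (5, 3), (6, 2), (6, 3)]
Holes: [(1, 2), (1, 3), (2, 2), (2, 3), (5, 2), (5, 3), (6, 2), (6, 3)]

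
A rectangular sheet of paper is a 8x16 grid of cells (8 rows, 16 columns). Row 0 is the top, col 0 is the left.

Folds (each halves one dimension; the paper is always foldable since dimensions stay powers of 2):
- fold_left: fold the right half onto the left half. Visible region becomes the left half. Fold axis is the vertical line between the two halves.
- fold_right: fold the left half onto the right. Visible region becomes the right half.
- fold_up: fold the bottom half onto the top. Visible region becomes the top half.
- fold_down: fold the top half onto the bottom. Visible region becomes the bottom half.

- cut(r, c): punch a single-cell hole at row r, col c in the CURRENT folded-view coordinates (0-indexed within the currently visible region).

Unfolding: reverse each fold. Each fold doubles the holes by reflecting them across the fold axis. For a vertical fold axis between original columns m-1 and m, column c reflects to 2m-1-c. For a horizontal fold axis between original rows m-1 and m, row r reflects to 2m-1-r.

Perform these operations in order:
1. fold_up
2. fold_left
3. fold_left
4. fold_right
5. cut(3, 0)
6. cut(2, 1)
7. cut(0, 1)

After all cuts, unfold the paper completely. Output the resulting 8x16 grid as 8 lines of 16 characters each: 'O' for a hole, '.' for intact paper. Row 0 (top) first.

Op 1 fold_up: fold axis h@4; visible region now rows[0,4) x cols[0,16) = 4x16
Op 2 fold_left: fold axis v@8; visible region now rows[0,4) x cols[0,8) = 4x8
Op 3 fold_left: fold axis v@4; visible region now rows[0,4) x cols[0,4) = 4x4
Op 4 fold_right: fold axis v@2; visible region now rows[0,4) x cols[2,4) = 4x2
Op 5 cut(3, 0): punch at orig (3,2); cuts so far [(3, 2)]; region rows[0,4) x cols[2,4) = 4x2
Op 6 cut(2, 1): punch at orig (2,3); cuts so far [(2, 3), (3, 2)]; region rows[0,4) x cols[2,4) = 4x2
Op 7 cut(0, 1): punch at orig (0,3); cuts so far [(0, 3), (2, 3), (3, 2)]; region rows[0,4) x cols[2,4) = 4x2
Unfold 1 (reflect across v@2): 6 holes -> [(0, 0), (0, 3), (2, 0), (2, 3), (3, 1), (3, 2)]
Unfold 2 (reflect across v@4): 12 holes -> [(0, 0), (0, 3), (0, 4), (0, 7), (2, 0), (2, 3), (2, 4), (2, 7), (3, 1), (3, 2), (3, 5), (3, 6)]
Unfold 3 (reflect across v@8): 24 holes -> [(0, 0), (0, 3), (0, 4), (0, 7), (0, 8), (0, 11), (0, 12), (0, 15), (2, 0), (2, 3), (2, 4), (2, 7), (2, 8), (2, 11), (2, 12), (2, 15), (3, 1), (3, 2), (3, 5), (3, 6), (3, 9), (3, 10), (3, 13), (3, 14)]
Unfold 4 (reflect across h@4): 48 holes -> [(0, 0), (0, 3), (0, 4), (0, 7), (0, 8), (0, 11), (0, 12), (0, 15), (2, 0), (2, 3), (2, 4), (2, 7), (2, 8), (2, 11), (2, 12), (2, 15), (3, 1), (3, 2), (3, 5), (3, 6), (3, 9), (3, 10), (3, 13), (3, 14), (4, 1), (4, 2), (4, 5), (4, 6), (4, 9), (4, 10), (4, 13), (4, 14), (5, 0), (5, 3), (5, 4), (5, 7), (5, 8), (5, 11), (5, 12), (5, 15), (7, 0), (7, 3), (7, 4), (7, 7), (7, 8), (7, 11), (7, 12), (7, 15)]

Answer: O..OO..OO..OO..O
................
O..OO..OO..OO..O
.OO..OO..OO..OO.
.OO..OO..OO..OO.
O..OO..OO..OO..O
................
O..OO..OO..OO..O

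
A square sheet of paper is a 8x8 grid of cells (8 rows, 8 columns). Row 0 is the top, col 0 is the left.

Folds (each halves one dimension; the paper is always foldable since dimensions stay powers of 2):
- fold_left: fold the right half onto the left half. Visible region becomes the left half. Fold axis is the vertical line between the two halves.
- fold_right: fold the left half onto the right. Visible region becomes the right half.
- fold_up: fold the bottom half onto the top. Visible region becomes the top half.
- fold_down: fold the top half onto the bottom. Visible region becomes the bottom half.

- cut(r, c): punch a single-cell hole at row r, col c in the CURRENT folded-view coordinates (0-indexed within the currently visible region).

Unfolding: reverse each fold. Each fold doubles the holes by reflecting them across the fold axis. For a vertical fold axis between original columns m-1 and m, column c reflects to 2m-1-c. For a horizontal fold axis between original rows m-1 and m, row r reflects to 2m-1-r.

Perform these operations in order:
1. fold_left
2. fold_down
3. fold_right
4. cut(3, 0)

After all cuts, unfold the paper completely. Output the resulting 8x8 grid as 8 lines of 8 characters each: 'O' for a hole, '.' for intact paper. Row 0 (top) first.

Op 1 fold_left: fold axis v@4; visible region now rows[0,8) x cols[0,4) = 8x4
Op 2 fold_down: fold axis h@4; visible region now rows[4,8) x cols[0,4) = 4x4
Op 3 fold_right: fold axis v@2; visible region now rows[4,8) x cols[2,4) = 4x2
Op 4 cut(3, 0): punch at orig (7,2); cuts so far [(7, 2)]; region rows[4,8) x cols[2,4) = 4x2
Unfold 1 (reflect across v@2): 2 holes -> [(7, 1), (7, 2)]
Unfold 2 (reflect across h@4): 4 holes -> [(0, 1), (0, 2), (7, 1), (7, 2)]
Unfold 3 (reflect across v@4): 8 holes -> [(0, 1), (0, 2), (0, 5), (0, 6), (7, 1), (7, 2), (7, 5), (7, 6)]

Answer: .OO..OO.
........
........
........
........
........
........
.OO..OO.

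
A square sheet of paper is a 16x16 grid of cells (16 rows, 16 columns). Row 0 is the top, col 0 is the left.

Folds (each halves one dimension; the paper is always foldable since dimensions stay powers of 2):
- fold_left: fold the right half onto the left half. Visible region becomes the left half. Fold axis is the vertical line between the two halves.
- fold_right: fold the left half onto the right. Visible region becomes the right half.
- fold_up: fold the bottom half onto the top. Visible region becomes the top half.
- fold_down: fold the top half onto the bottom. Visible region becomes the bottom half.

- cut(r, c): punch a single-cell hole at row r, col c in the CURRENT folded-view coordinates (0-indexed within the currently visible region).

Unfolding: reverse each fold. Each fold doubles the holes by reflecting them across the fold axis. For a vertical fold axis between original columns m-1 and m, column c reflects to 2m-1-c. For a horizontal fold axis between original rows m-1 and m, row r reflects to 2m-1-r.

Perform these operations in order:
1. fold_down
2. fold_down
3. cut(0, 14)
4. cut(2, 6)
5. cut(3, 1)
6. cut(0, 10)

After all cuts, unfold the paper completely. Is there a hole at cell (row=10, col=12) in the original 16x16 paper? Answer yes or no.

Answer: no

Derivation:
Op 1 fold_down: fold axis h@8; visible region now rows[8,16) x cols[0,16) = 8x16
Op 2 fold_down: fold axis h@12; visible region now rows[12,16) x cols[0,16) = 4x16
Op 3 cut(0, 14): punch at orig (12,14); cuts so far [(12, 14)]; region rows[12,16) x cols[0,16) = 4x16
Op 4 cut(2, 6): punch at orig (14,6); cuts so far [(12, 14), (14, 6)]; region rows[12,16) x cols[0,16) = 4x16
Op 5 cut(3, 1): punch at orig (15,1); cuts so far [(12, 14), (14, 6), (15, 1)]; region rows[12,16) x cols[0,16) = 4x16
Op 6 cut(0, 10): punch at orig (12,10); cuts so far [(12, 10), (12, 14), (14, 6), (15, 1)]; region rows[12,16) x cols[0,16) = 4x16
Unfold 1 (reflect across h@12): 8 holes -> [(8, 1), (9, 6), (11, 10), (11, 14), (12, 10), (12, 14), (14, 6), (15, 1)]
Unfold 2 (reflect across h@8): 16 holes -> [(0, 1), (1, 6), (3, 10), (3, 14), (4, 10), (4, 14), (6, 6), (7, 1), (8, 1), (9, 6), (11, 10), (11, 14), (12, 10), (12, 14), (14, 6), (15, 1)]
Holes: [(0, 1), (1, 6), (3, 10), (3, 14), (4, 10), (4, 14), (6, 6), (7, 1), (8, 1), (9, 6), (11, 10), (11, 14), (12, 10), (12, 14), (14, 6), (15, 1)]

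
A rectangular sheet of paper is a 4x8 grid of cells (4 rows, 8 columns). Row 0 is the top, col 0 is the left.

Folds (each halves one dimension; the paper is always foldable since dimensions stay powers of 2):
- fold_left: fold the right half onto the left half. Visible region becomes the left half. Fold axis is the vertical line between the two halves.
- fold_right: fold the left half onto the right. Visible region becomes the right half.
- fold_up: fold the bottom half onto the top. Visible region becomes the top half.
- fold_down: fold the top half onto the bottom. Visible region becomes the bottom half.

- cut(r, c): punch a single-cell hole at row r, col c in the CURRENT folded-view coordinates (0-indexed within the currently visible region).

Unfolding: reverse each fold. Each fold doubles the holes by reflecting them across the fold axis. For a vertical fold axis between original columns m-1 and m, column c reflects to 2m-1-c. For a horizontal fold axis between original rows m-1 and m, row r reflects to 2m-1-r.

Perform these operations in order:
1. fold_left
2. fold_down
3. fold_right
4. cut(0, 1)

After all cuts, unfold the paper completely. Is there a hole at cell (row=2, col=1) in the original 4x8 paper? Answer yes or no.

Answer: no

Derivation:
Op 1 fold_left: fold axis v@4; visible region now rows[0,4) x cols[0,4) = 4x4
Op 2 fold_down: fold axis h@2; visible region now rows[2,4) x cols[0,4) = 2x4
Op 3 fold_right: fold axis v@2; visible region now rows[2,4) x cols[2,4) = 2x2
Op 4 cut(0, 1): punch at orig (2,3); cuts so far [(2, 3)]; region rows[2,4) x cols[2,4) = 2x2
Unfold 1 (reflect across v@2): 2 holes -> [(2, 0), (2, 3)]
Unfold 2 (reflect across h@2): 4 holes -> [(1, 0), (1, 3), (2, 0), (2, 3)]
Unfold 3 (reflect across v@4): 8 holes -> [(1, 0), (1, 3), (1, 4), (1, 7), (2, 0), (2, 3), (2, 4), (2, 7)]
Holes: [(1, 0), (1, 3), (1, 4), (1, 7), (2, 0), (2, 3), (2, 4), (2, 7)]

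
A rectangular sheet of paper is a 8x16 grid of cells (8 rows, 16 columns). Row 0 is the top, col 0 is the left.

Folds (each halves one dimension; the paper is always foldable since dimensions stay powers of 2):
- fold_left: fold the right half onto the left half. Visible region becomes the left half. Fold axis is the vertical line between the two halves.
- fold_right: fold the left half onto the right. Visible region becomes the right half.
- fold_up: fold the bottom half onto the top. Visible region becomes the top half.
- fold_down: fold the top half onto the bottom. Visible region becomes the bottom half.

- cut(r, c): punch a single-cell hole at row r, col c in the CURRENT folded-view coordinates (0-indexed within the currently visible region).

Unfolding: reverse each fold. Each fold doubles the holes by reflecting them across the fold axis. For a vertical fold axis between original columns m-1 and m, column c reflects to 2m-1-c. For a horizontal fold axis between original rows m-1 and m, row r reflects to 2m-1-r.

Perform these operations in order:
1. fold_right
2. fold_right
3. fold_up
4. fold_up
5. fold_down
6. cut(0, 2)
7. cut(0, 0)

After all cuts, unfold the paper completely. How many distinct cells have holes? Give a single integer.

Answer: 64

Derivation:
Op 1 fold_right: fold axis v@8; visible region now rows[0,8) x cols[8,16) = 8x8
Op 2 fold_right: fold axis v@12; visible region now rows[0,8) x cols[12,16) = 8x4
Op 3 fold_up: fold axis h@4; visible region now rows[0,4) x cols[12,16) = 4x4
Op 4 fold_up: fold axis h@2; visible region now rows[0,2) x cols[12,16) = 2x4
Op 5 fold_down: fold axis h@1; visible region now rows[1,2) x cols[12,16) = 1x4
Op 6 cut(0, 2): punch at orig (1,14); cuts so far [(1, 14)]; region rows[1,2) x cols[12,16) = 1x4
Op 7 cut(0, 0): punch at orig (1,12); cuts so far [(1, 12), (1, 14)]; region rows[1,2) x cols[12,16) = 1x4
Unfold 1 (reflect across h@1): 4 holes -> [(0, 12), (0, 14), (1, 12), (1, 14)]
Unfold 2 (reflect across h@2): 8 holes -> [(0, 12), (0, 14), (1, 12), (1, 14), (2, 12), (2, 14), (3, 12), (3, 14)]
Unfold 3 (reflect across h@4): 16 holes -> [(0, 12), (0, 14), (1, 12), (1, 14), (2, 12), (2, 14), (3, 12), (3, 14), (4, 12), (4, 14), (5, 12), (5, 14), (6, 12), (6, 14), (7, 12), (7, 14)]
Unfold 4 (reflect across v@12): 32 holes -> [(0, 9), (0, 11), (0, 12), (0, 14), (1, 9), (1, 11), (1, 12), (1, 14), (2, 9), (2, 11), (2, 12), (2, 14), (3, 9), (3, 11), (3, 12), (3, 14), (4, 9), (4, 11), (4, 12), (4, 14), (5, 9), (5, 11), (5, 12), (5, 14), (6, 9), (6, 11), (6, 12), (6, 14), (7, 9), (7, 11), (7, 12), (7, 14)]
Unfold 5 (reflect across v@8): 64 holes -> [(0, 1), (0, 3), (0, 4), (0, 6), (0, 9), (0, 11), (0, 12), (0, 14), (1, 1), (1, 3), (1, 4), (1, 6), (1, 9), (1, 11), (1, 12), (1, 14), (2, 1), (2, 3), (2, 4), (2, 6), (2, 9), (2, 11), (2, 12), (2, 14), (3, 1), (3, 3), (3, 4), (3, 6), (3, 9), (3, 11), (3, 12), (3, 14), (4, 1), (4, 3), (4, 4), (4, 6), (4, 9), (4, 11), (4, 12), (4, 14), (5, 1), (5, 3), (5, 4), (5, 6), (5, 9), (5, 11), (5, 12), (5, 14), (6, 1), (6, 3), (6, 4), (6, 6), (6, 9), (6, 11), (6, 12), (6, 14), (7, 1), (7, 3), (7, 4), (7, 6), (7, 9), (7, 11), (7, 12), (7, 14)]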